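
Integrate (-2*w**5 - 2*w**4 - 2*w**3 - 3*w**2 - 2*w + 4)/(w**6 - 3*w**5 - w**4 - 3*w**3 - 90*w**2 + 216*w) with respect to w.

Factor the denominator: w*(w - 4)*(w - 2)*(w + 3)*(w**2 + 9).
Partial-fraction decomposition: -(1219*w + 5961)/(3510*(w**2 + 9)) - 361/(1890*(w + 3)) + 31/(65*(w - 2)) - 137/(70*(w - 4)) + 1/(54*w).
Integrate each term; A/(w−a) gives A·log|w−a|; the (Bw+D)/(w²+p²) term gives a log and an atan.

log(w)/54 - 137*log(w - 4)/70 + 31*log(w - 2)/65 - 361*log(w + 3)/1890 - 1219*log(w**2 + 9)/7020 - 1987*atan(w/3)/3510 + C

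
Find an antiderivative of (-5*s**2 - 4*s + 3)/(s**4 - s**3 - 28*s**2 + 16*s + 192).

-1069*log(s - 4)/3136 - 30*log(s + 3)/49 + 61*log(s + 4)/64 + 93/(56*s - 224) + C

Factor the denominator: (s - 4)**2*(s + 3)*(s + 4).
Partial-fraction decomposition: 61/(64*(s + 4)) - 30/(49*(s + 3)) - 1069/(3136*(s - 4)) - 93/(56*(s - 4)**2).
Integrate each term; A/(s−a) gives A·log|s−a|; A/(s−a)² gives −A/(s−a).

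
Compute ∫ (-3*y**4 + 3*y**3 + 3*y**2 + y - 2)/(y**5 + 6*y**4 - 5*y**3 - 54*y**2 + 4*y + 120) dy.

Factor the denominator: (y - 2)**2*(y + 2)*(y + 3)*(y + 5).
Partial-fraction decomposition: -1091/(147*(y + 5)) + 151/(25*(y + 3)) - 4/(3*(y + 2)) - 349/(1225*(y - 2)) - 3/(35*(y - 2)**2).
Integrate each term; A/(y−a) gives A·log|y−a|; A/(y−a)² gives −A/(y−a).

-349*log(y - 2)/1225 - 4*log(y + 2)/3 + 151*log(y + 3)/25 - 1091*log(y + 5)/147 + 3/(35*y - 70) + C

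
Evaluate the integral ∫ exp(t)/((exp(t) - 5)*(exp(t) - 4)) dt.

Let u = e^t, du = e^t dt.
The integral becomes ∫ du/((u-4)(u-5)); decompose into partial fractions.

log(exp(t) - 5) - log(exp(t) - 4) + C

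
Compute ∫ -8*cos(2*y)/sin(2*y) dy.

Let u = sin(2*y), so du = (2*cos(2*y)) dy.
Rewriting, the integral becomes -4·∫ 1/u du = -4·log(u).
Substituting back, u = sin(2*y).

-4*log(sin(2*y)) + C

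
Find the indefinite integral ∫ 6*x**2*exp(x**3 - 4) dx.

Let u = x**3 - 4, so du = (3*x**2) dx.
Rewriting, the integral becomes 2·∫ e^u du = 2·e^u.
Substituting back, u = x**3 - 4.

2*exp(x**3 - 4) + C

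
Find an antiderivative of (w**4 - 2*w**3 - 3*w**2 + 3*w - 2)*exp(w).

(w**4 - 6*w**3 + 15*w**2 - 27*w + 25)*exp(w) + C

Use integration by parts with u = w**4 - 2*w**3 - 3*w**2 + 3*w - 2, dv = exp(w) dw, so v = exp(w).
Apply parts 4 times (tabular method): alternate signs, differentiate u down to 0, integrate dv up.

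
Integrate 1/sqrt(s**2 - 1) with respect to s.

Substitute s = sec(θ), so ds = sec(θ)*tan(θ) dθ and the radical becomes sqrt(s**2 - 1) = tan(θ) by the Pythagorean identity.
Integrate the resulting trig expression in θ, then back-substitute sec(θ) = s, tan(θ) = sqrt(s**2 - 1) (absorbing any constant into C).

log(s + sqrt(s**2 - 1)) + C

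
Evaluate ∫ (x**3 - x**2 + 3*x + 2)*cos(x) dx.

x**3*sin(x) - x**2*sin(x) + 3*x**2*cos(x) - 3*x*sin(x) - 2*x*cos(x) + 4*sin(x) - 3*cos(x) + C

Use integration by parts with u = x**3 - x**2 + 3*x + 2, dv = cos(x) dx, so v = sin(x).
Apply parts 3 times (tabular method): alternate signs, differentiate u down to 0, integrate dv up.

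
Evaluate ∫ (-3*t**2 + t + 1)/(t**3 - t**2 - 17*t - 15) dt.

Factor the denominator: (t - 5)*(t + 1)*(t + 3).
Partial-fraction decomposition: -29/(16*(t + 3)) + 1/(4*(t + 1)) - 23/(16*(t - 5)).
Integrate each term: A/(t−a) contributes A·log|t−a|.

-23*log(t - 5)/16 + log(t + 1)/4 - 29*log(t + 3)/16 + C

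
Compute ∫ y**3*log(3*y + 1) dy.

y**4*log(3*y + 1)/4 - y**4/16 + y**3/36 - y**2/72 + y/108 - log(3*y + 1)/324 + C

Use integration by parts with u = log(3*y + 1), dv = y**3 dy.
Then du = 3/(3*y + 1) dy and v = y**4/4.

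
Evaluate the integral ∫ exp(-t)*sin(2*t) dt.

-exp(-t)*sin(2*t)/5 - 2*exp(-t)*cos(2*t)/5 + C

Let I denote the integral. Integrate by parts with u = sin(2*t), dv = exp(-t) dt, so v = -exp(-t): I = -exp(-t)*sin(2*t) + 2·∫ exp(-t)*cos(2*t) dt.
Apply parts again with u = cos(2*t), dv = exp(-t) dt: ∫ exp(-t)*cos(2*t) dt = -exp(-t)*cos(2*t) − 2·I. Substituting back brings back I: I = -exp(-t)*sin(2*t) - 2*exp(-t)*cos(2*t) − 4·I.
Solving for I: (1 + 4)·I equals the remaining terms, so I = (1/5)·(-exp(-t)*sin(2*t) - 2*exp(-t)*cos(2*t)).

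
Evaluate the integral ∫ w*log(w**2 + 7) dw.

w**2*log(w**2 + 7)/2 - w**2/2 + 7*log(w**2 + 7)/2 + C

Let u = w**2 + 7, so du = (2*w) dw.
The integral becomes (1/2)·∫ log(u) du; integrate by parts with u′=log(u), dv′=du.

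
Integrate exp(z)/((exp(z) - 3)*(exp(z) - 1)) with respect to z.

log(exp(z) - 3)/2 - log(exp(z) - 1)/2 + C

Let u = e^z, du = e^z dz.
The integral becomes ∫ du/((u-3)(u-1)); decompose into partial fractions.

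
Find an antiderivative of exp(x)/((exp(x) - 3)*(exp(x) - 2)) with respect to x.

log(exp(x) - 3) - log(exp(x) - 2) + C

Let u = e^x, du = e^x dx.
The integral becomes ∫ du/((u-2)(u-3)); decompose into partial fractions.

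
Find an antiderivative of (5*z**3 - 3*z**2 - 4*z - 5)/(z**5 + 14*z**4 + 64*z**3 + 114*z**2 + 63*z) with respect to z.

Factor the denominator: z*(z + 1)*(z + 3)**2*(z + 7).
Partial-fraction decomposition: -613/(224*(z + 7)) + 703/(288*(z + 3)) - 155/(24*(z + 3)**2) + 3/(8*(z + 1)) - 5/(63*z).
Integrate each term; A/(z−a) gives A·log|z−a|; A/(z−a)² gives −A/(z−a).

-5*log(z)/63 + 3*log(z + 1)/8 + 703*log(z + 3)/288 - 613*log(z + 7)/224 + 155/(24*z + 72) + C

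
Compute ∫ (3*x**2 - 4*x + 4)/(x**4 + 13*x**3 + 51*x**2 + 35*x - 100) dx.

log(x - 1)/60 - 68*log(x + 4)/5 + 163*log(x + 5)/12 - 33/(2*x + 10) + C

Factor the denominator: (x - 1)*(x + 4)*(x + 5)**2.
Partial-fraction decomposition: 163/(12*(x + 5)) + 33/(2*(x + 5)**2) - 68/(5*(x + 4)) + 1/(60*(x - 1)).
Integrate each term; A/(x−a) gives A·log|x−a|; A/(x−a)² gives −A/(x−a).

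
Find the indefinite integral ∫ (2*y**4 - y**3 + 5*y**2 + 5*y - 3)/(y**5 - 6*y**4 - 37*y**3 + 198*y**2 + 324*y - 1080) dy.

Factor the denominator: (y - 6)**2*(y - 2)*(y + 3)*(y + 5).
Partial-fraction decomposition: 736/(847*(y + 5)) - 4/(15*(y + 3)) + 51/(560*(y - 2)) + 7589/(5808*(y - 6)) + 287/(44*(y - 6)**2).
Integrate each term; A/(y−a) gives A·log|y−a|; A/(y−a)² gives −A/(y−a).

7589*log(y - 6)/5808 + 51*log(y - 2)/560 - 4*log(y + 3)/15 + 736*log(y + 5)/847 - 287/(44*y - 264) + C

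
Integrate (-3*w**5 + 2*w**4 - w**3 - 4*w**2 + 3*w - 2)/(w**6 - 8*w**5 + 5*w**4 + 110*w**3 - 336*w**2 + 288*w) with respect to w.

-log(w)/144 - 1339*log(w - 4)/32 + 2251*log(w - 3)/63 + 7*log(w - 2)/2 - 85*log(w + 4)/224 - 89/(3*w - 9) + C

Factor the denominator: w*(w - 4)*(w - 3)**2*(w - 2)*(w + 4).
Partial-fraction decomposition: -85/(224*(w + 4)) + 7/(2*(w - 2)) + 2251/(63*(w - 3)) + 89/(3*(w - 3)**2) - 1339/(32*(w - 4)) - 1/(144*w).
Integrate each term; A/(w−a) gives A·log|w−a|; A/(w−a)² gives −A/(w−a).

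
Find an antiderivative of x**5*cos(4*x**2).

x**4*sin(4*x**2)/8 + x**2*cos(4*x**2)/16 - sin(4*x**2)/64 + C

Let u = x², du = 2x dx; rewrite as (1/2)∫ u^2·cos(4u) du.
Now integrate by parts 2 times.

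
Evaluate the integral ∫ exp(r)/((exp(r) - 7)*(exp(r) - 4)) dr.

Let u = e^r, du = e^r dr.
The integral becomes ∫ du/((u-7)(u-4)); decompose into partial fractions.

log(exp(r) - 7)/3 - log(exp(r) - 4)/3 + C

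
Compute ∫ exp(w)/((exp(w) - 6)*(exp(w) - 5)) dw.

Let u = e^w, du = e^w dw.
The integral becomes ∫ du/((u-6)(u-5)); decompose into partial fractions.

log(exp(w) - 6) - log(exp(w) - 5) + C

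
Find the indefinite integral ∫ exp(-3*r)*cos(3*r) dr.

exp(-3*r)*sin(3*r)/6 - exp(-3*r)*cos(3*r)/6 + C

Let I denote the integral. Integrate by parts with u = cos(3*r), dv = exp(-3*r) dr, so v = -exp(-3*r)/3: I = -exp(-3*r)*cos(3*r)/3 − ∫ exp(-3*r)*sin(3*r) dr.
Apply parts again with u = sin(3*r), dv = exp(-3*r) dr: ∫ exp(-3*r)*sin(3*r) dr = -exp(-3*r)*sin(3*r)/3 + I. Substituting back brings back I: I = exp(-3*r)*sin(3*r)/3 - exp(-3*r)*cos(3*r)/3 − I.
Solving for I: (1 + 1)·I equals the remaining terms, so I = (1/2)·(exp(-3*r)*sin(3*r)/3 - exp(-3*r)*cos(3*r)/3).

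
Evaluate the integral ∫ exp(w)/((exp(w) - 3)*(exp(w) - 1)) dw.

Let u = e^w, du = e^w dw.
The integral becomes ∫ du/((u-3)(u-1)); decompose into partial fractions.

log(exp(w) - 3)/2 - log(exp(w) - 1)/2 + C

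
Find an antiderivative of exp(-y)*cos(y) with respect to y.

exp(-y)*sin(y)/2 - exp(-y)*cos(y)/2 + C

Let I denote the integral. Integrate by parts with u = cos(y), dv = exp(-y) dy, so v = -exp(-y): I = -exp(-y)*cos(y) − ∫ exp(-y)*sin(y) dy.
Apply parts again with u = sin(y), dv = exp(-y) dy: ∫ exp(-y)*sin(y) dy = -exp(-y)*sin(y) + I. Substituting back brings back I: I = exp(-y)*sin(y) - exp(-y)*cos(y) − I.
Solving for I: (1 + 1)·I equals the remaining terms, so I = (1/2)·(exp(-y)*sin(y) - exp(-y)*cos(y)).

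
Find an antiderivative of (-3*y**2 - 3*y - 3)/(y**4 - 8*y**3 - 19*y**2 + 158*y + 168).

-171*log(y - 7)/88 + 129*log(y - 6)/70 - log(y + 1)/56 + 13*log(y + 4)/110 + C

Factor the denominator: (y - 7)*(y - 6)*(y + 1)*(y + 4).
Partial-fraction decomposition: 13/(110*(y + 4)) - 1/(56*(y + 1)) + 129/(70*(y - 6)) - 171/(88*(y - 7)).
Integrate each term: A/(y−a) contributes A·log|y−a|.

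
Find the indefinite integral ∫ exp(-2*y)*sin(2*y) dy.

-exp(-2*y)*sin(2*y)/4 - exp(-2*y)*cos(2*y)/4 + C

Let I denote the integral. Integrate by parts with u = sin(2*y), dv = exp(-2*y) dy, so v = -exp(-2*y)/2: I = -exp(-2*y)*sin(2*y)/2 + ∫ exp(-2*y)*cos(2*y) dy.
Apply parts again with u = cos(2*y), dv = exp(-2*y) dy: ∫ exp(-2*y)*cos(2*y) dy = -exp(-2*y)*cos(2*y)/2 − I. Substituting back brings back I: I = -exp(-2*y)*sin(2*y)/2 - exp(-2*y)*cos(2*y)/2 − I.
Solving for I: (1 + 1)·I equals the remaining terms, so I = (1/2)·(-exp(-2*y)*sin(2*y)/2 - exp(-2*y)*cos(2*y)/2).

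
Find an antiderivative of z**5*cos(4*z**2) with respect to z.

Let u = z², du = 2z dz; rewrite as (1/2)∫ u^2·cos(4u) du.
Now integrate by parts 2 times.

z**4*sin(4*z**2)/8 + z**2*cos(4*z**2)/16 - sin(4*z**2)/64 + C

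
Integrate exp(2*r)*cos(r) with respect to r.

Let I denote the integral. Integrate by parts with u = cos(r), dv = exp(2*r) dr, so v = exp(2*r)/2: I = exp(2*r)*cos(r)/2 + (1/2)·∫ exp(2*r)*sin(r) dr.
Apply parts again with u = sin(r), dv = exp(2*r) dr: ∫ exp(2*r)*sin(r) dr = exp(2*r)*sin(r)/2 − (1/2)·I. Substituting back brings back I: I = exp(2*r)*sin(r)/4 + exp(2*r)*cos(r)/2 − (1/4)·I.
Solving for I: (1 + 1/4)·I equals the remaining terms, so I = (4/5)·(exp(2*r)*sin(r)/4 + exp(2*r)*cos(r)/2).

exp(2*r)*sin(r)/5 + 2*exp(2*r)*cos(r)/5 + C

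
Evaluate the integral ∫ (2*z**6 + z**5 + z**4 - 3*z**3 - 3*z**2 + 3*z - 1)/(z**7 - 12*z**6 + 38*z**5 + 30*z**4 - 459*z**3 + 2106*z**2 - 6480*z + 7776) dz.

20329*log(z - 6)/1620 - 9243*log(z - 4)/400 + 11141*log(z - 3)/882 + 1511*log(z + 4)/19600 - 607*log(z**2 + 9)/8100 + 137*atan(z/3)/4050 - 841/(189*z - 567) + C

Factor the denominator: (z - 6)*(z - 4)*(z - 3)**2*(z + 4)*(z**2 + 9).
Partial-fraction decomposition: -(607*z - 411)/(4050*(z**2 + 9)) + 1511/(19600*(z + 4)) + 11141/(882*(z - 3)) + 841/(189*(z - 3)**2) - 9243/(400*(z - 4)) + 20329/(1620*(z - 6)).
Integrate each term; A/(z−a) gives A·log|z−a|; the (Bz+D)/(z²+p²) term gives a log and an atan.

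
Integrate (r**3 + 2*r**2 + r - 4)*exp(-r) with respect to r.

Use integration by parts with u = r**3 + 2*r**2 + r - 4, dv = exp(-r) dr, so v = -exp(-r).
Apply parts 3 times (tabular method): alternate signs, differentiate u down to 0, integrate dv up.

(-r**3 - 5*r**2 - 11*r - 7)*exp(-r) + C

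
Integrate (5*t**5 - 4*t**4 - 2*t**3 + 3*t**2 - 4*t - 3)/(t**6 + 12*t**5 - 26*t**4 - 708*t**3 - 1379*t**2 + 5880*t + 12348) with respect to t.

73861*log(t - 7)/91728 - 283*log(t - 3)/6000 - 191*log(t + 2)/4500 + 14501*log(t + 6)/156 - 2172433*log(t + 7)/24500 + 92781/(700*t + 4900) + C

Factor the denominator: (t - 7)*(t - 3)*(t + 2)*(t + 6)*(t + 7)**2.
Partial-fraction decomposition: -2172433/(24500*(t + 7)) - 92781/(700*(t + 7)**2) + 14501/(156*(t + 6)) - 191/(4500*(t + 2)) - 283/(6000*(t - 3)) + 73861/(91728*(t - 7)).
Integrate each term; A/(t−a) gives A·log|t−a|; A/(t−a)² gives −A/(t−a).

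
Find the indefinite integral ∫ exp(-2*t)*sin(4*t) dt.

-exp(-2*t)*sin(4*t)/10 - exp(-2*t)*cos(4*t)/5 + C

Let I denote the integral. Integrate by parts with u = sin(4*t), dv = exp(-2*t) dt, so v = -exp(-2*t)/2: I = -exp(-2*t)*sin(4*t)/2 + 2·∫ exp(-2*t)*cos(4*t) dt.
Apply parts again with u = cos(4*t), dv = exp(-2*t) dt: ∫ exp(-2*t)*cos(4*t) dt = -exp(-2*t)*cos(4*t)/2 − 2·I. Substituting back brings back I: I = -exp(-2*t)*sin(4*t)/2 - exp(-2*t)*cos(4*t) − 4·I.
Solving for I: (1 + 4)·I equals the remaining terms, so I = (1/5)·(-exp(-2*t)*sin(4*t)/2 - exp(-2*t)*cos(4*t)).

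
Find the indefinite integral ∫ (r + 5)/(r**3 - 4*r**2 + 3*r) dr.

5*log(r)/3 + 4*log(r - 3)/3 - 3*log(r - 1) + C

Factor the denominator: r*(r - 3)*(r - 1).
Partial-fraction decomposition: -3/(r - 1) + 4/(3*(r - 3)) + 5/(3*r).
Integrate each term: A/(r−a) contributes A·log|r−a|.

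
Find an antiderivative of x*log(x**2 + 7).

Let u = x**2 + 7, so du = (2*x) dx.
The integral becomes (1/2)·∫ log(u) du; integrate by parts with u′=log(u), dv′=du.

x**2*log(x**2 + 7)/2 - x**2/2 + 7*log(x**2 + 7)/2 + C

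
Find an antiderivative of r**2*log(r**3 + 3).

r**3*log(r**3 + 3)/3 - r**3/3 + log(r**3 + 3) + C

Let u = r**3 + 3, so du = (3*r**2) dr.
The integral becomes (1/3)·∫ log(u) du; integrate by parts with u′=log(u), dv′=du.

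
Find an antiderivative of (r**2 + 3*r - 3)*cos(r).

r**2*sin(r) + 3*r*sin(r) + 2*r*cos(r) - 5*sin(r) + 3*cos(r) + C

Use integration by parts with u = r**2 + 3*r - 3, dv = cos(r) dr, so v = sin(r).
Apply parts 2 times (tabular method): alternate signs, differentiate u down to 0, integrate dv up.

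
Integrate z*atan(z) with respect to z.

Use integration by parts with u = arctan(z), dv = z dz.
Then du = 1/(z**2 + 1) dz.

z**2*atan(z)/2 - z/2 + atan(z)/2 + C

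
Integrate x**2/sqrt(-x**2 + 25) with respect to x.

Substitute x = 5·sin(θ), so dx = 5·cos(θ) dθ and the radical becomes sqrt(-x**2 + 25) = 5·cos(θ) by the Pythagorean identity.
Integrate the resulting trig expression in θ, then back-substitute θ = asin(x/5), sin(θ) = x/5, cos(θ) = sqrt(-x**2 + 25)/5 (absorbing any constant into C).

-x*sqrt(-x**2 + 25)/2 + 25*asin(x/5)/2 + C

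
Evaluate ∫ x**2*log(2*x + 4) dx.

x**3*log(2*x + 4)/3 - x**3/9 + x**2/3 - 4*x/3 + 8*log(x + 2)/3 + C

Use integration by parts with u = log(2*x + 4), dv = x**2 dx.
Then du = 2/(2*x + 4) dx and v = x**3/3.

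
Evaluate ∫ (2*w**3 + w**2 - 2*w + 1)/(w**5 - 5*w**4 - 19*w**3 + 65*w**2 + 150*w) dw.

log(w)/150 + 671*log(w - 5)/5600 + log(w + 2)/14 - 19*log(w + 3)/96 - 19/(20*w - 100) + C

Factor the denominator: w*(w - 5)**2*(w + 2)*(w + 3).
Partial-fraction decomposition: -19/(96*(w + 3)) + 1/(14*(w + 2)) + 671/(5600*(w - 5)) + 19/(20*(w - 5)**2) + 1/(150*w).
Integrate each term; A/(w−a) gives A·log|w−a|; A/(w−a)² gives −A/(w−a).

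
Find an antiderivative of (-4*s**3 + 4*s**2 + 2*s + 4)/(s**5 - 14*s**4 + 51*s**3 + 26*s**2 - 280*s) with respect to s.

Factor the denominator: s*(s - 7)*(s - 5)*(s - 4)*(s + 2).
Partial-fraction decomposition: 4/(63*(s + 2)) - 5/(2*(s - 4)) + 193/(35*(s - 5)) - 193/(63*(s - 7)) - 1/(70*s).
Integrate each term: A/(s−a) contributes A·log|s−a|.

-log(s)/70 - 193*log(s - 7)/63 + 193*log(s - 5)/35 - 5*log(s - 4)/2 + 4*log(s + 2)/63 + C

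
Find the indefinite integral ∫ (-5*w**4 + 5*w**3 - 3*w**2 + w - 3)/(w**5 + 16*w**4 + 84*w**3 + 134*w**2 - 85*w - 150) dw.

-5*log(w - 1)/504 + 17*log(w + 1)/160 + 61703*log(w + 5)/288 - 7677*log(w + 6)/35 + 3833/(24*w + 120) + C

Factor the denominator: (w - 1)*(w + 1)*(w + 5)**2*(w + 6).
Partial-fraction decomposition: -7677/(35*(w + 6)) + 61703/(288*(w + 5)) - 3833/(24*(w + 5)**2) + 17/(160*(w + 1)) - 5/(504*(w - 1)).
Integrate each term; A/(w−a) gives A·log|w−a|; A/(w−a)² gives −A/(w−a).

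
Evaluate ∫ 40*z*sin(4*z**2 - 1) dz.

-5*cos(4*z**2 - 1) + C

Let u = 4*z**2 - 1, so du = (8*z) dz.
Rewriting, the integral becomes 5·∫ sin(u) du = 5·-cos(u).
Substituting back, u = 4*z**2 - 1.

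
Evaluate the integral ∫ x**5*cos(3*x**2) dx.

x**4*sin(3*x**2)/6 + x**2*cos(3*x**2)/9 - sin(3*x**2)/27 + C

Let u = x², du = 2x dx; rewrite as (1/2)∫ u^2·cos(3u) du.
Now integrate by parts 2 times.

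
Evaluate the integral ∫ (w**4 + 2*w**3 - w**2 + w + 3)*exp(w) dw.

Use integration by parts with u = w**4 + 2*w**3 - w**2 + w + 3, dv = exp(w) dw, so v = exp(w).
Apply parts 4 times (tabular method): alternate signs, differentiate u down to 0, integrate dv up.

(w**4 - 2*w**3 + 5*w**2 - 9*w + 12)*exp(w) + C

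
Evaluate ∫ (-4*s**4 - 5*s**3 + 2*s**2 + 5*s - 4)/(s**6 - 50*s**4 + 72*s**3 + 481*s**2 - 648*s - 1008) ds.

236837*log(s - 4)/148225 - 43*log(s - 3)/24 + log(s + 1)/200 - 95*log(s + 3)/1176 + 261*log(s + 7)/968 + 1296/(385*s - 1540) + C

Factor the denominator: (s - 4)**2*(s - 3)*(s + 1)*(s + 3)*(s + 7).
Partial-fraction decomposition: 261/(968*(s + 7)) - 95/(1176*(s + 3)) + 1/(200*(s + 1)) - 43/(24*(s - 3)) + 236837/(148225*(s - 4)) - 1296/(385*(s - 4)**2).
Integrate each term; A/(s−a) gives A·log|s−a|; A/(s−a)² gives −A/(s−a).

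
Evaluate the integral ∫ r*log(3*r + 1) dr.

r**2*log(3*r + 1)/2 - r**2/4 + r/6 - log(3*r + 1)/18 + C

Use integration by parts with u = log(3*r + 1), dv = r dr.
Then du = 3/(3*r + 1) dr and v = r**2/2.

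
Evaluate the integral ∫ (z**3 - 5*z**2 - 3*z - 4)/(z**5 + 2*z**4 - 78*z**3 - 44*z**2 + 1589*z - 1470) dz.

14*log(z - 6)/845 + 19*log(z - 5)/576 - 11*log(z - 1)/1280 - 15949*log(z + 7)/389376 - 571/(1248*z + 8736) + C

Factor the denominator: (z - 6)*(z - 5)*(z - 1)*(z + 7)**2.
Partial-fraction decomposition: -15949/(389376*(z + 7)) + 571/(1248*(z + 7)**2) - 11/(1280*(z - 1)) + 19/(576*(z - 5)) + 14/(845*(z - 6)).
Integrate each term; A/(z−a) gives A·log|z−a|; A/(z−a)² gives −A/(z−a).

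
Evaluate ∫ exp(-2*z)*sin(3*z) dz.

Let I denote the integral. Integrate by parts with u = sin(3*z), dv = exp(-2*z) dz, so v = -exp(-2*z)/2: I = -exp(-2*z)*sin(3*z)/2 + (3/2)·∫ exp(-2*z)*cos(3*z) dz.
Apply parts again with u = cos(3*z), dv = exp(-2*z) dz: ∫ exp(-2*z)*cos(3*z) dz = -exp(-2*z)*cos(3*z)/2 − (3/2)·I. Substituting back brings back I: I = -exp(-2*z)*sin(3*z)/2 - 3*exp(-2*z)*cos(3*z)/4 − (9/4)·I.
Solving for I: (1 + 9/4)·I equals the remaining terms, so I = (4/13)·(-exp(-2*z)*sin(3*z)/2 - 3*exp(-2*z)*cos(3*z)/4).

-2*exp(-2*z)*sin(3*z)/13 - 3*exp(-2*z)*cos(3*z)/13 + C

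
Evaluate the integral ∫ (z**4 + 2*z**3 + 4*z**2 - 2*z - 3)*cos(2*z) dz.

Use integration by parts with u = z**4 + 2*z**3 + 4*z**2 - 2*z - 3, dv = cos(2*z) dz, so v = sin(2*z)/2.
Apply parts 4 times (tabular method): alternate signs, differentiate u down to 0, integrate dv up.

z**4*sin(2*z)/2 + z**3*sin(2*z) + z**3*cos(2*z) + z**2*sin(2*z)/2 + 3*z**2*cos(2*z)/2 - 5*z*sin(2*z)/2 + z*cos(2*z)/2 - 7*sin(2*z)/4 - 5*cos(2*z)/4 + C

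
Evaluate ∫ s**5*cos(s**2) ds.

Let u = s², du = 2s ds; rewrite as (1/2)∫ u^2·cos(1u) du.
Now integrate by parts 2 times.

s**4*sin(s**2)/2 + s**2*cos(s**2) - sin(s**2) + C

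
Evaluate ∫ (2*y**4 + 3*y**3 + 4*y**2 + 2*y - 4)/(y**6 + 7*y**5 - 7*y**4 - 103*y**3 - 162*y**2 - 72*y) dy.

log(y)/18 + 193*log(y - 4)/1750 - 13*log(y + 1)/100 + 107*log(y + 3)/252 - 518*log(y + 6)/1125 + 3/(50*y + 50) + C

Factor the denominator: y*(y - 4)*(y + 1)**2*(y + 3)*(y + 6).
Partial-fraction decomposition: -518/(1125*(y + 6)) + 107/(252*(y + 3)) - 13/(100*(y + 1)) - 3/(50*(y + 1)**2) + 193/(1750*(y - 4)) + 1/(18*y).
Integrate each term; A/(y−a) gives A·log|y−a|; A/(y−a)² gives −A/(y−a).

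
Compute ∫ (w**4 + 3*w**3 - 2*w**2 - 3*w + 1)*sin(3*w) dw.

-w**4*cos(3*w)/3 + 4*w**3*sin(3*w)/9 - w**3*cos(3*w) + w**2*sin(3*w) + 10*w**2*cos(3*w)/9 - 20*w*sin(3*w)/27 + 5*w*cos(3*w)/3 - 5*sin(3*w)/9 - 47*cos(3*w)/81 + C

Use integration by parts with u = w**4 + 3*w**3 - 2*w**2 - 3*w + 1, dv = sin(3*w) dw, so v = -cos(3*w)/3.
Apply parts 4 times (tabular method): alternate signs, differentiate u down to 0, integrate dv up.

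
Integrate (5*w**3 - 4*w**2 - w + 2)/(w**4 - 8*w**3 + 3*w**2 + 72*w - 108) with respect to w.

233*log(w - 6)/27 - 49*log(w - 3)/9 + 6*log(w - 2)/5 + 83*log(w + 3)/135 + C

Factor the denominator: (w - 6)*(w - 3)*(w - 2)*(w + 3).
Partial-fraction decomposition: 83/(135*(w + 3)) + 6/(5*(w - 2)) - 49/(9*(w - 3)) + 233/(27*(w - 6)).
Integrate each term: A/(w−a) contributes A·log|w−a|.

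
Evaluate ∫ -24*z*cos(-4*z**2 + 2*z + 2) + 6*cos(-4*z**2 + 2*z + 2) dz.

Let u = 4*z**2 - 2*z - 2, so du = (8*z - 2) dz.
Rewriting, the integral becomes -3·∫ cos(u) du = -3·sin(u).
Substituting back, u = 4*z**2 - 2*z - 2.

3*sin(-4*z**2 + 2*z + 2) + C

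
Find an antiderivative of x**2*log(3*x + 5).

x**3*log(3*x + 5)/3 - x**3/9 + 5*x**2/18 - 25*x/27 + 125*log(3*x + 5)/81 + C

Use integration by parts with u = log(3*x + 5), dv = x**2 dx.
Then du = 3/(3*x + 5) dx and v = x**3/3.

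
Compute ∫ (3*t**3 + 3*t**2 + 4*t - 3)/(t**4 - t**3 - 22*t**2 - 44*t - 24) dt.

111*log(t - 6)/64 + log(t + 1) + 17*log(t + 2)/64 + 23/(8*t + 16) + C

Factor the denominator: (t - 6)*(t + 1)*(t + 2)**2.
Partial-fraction decomposition: 17/(64*(t + 2)) - 23/(8*(t + 2)**2) + 1/(t + 1) + 111/(64*(t - 6)).
Integrate each term; A/(t−a) gives A·log|t−a|; A/(t−a)² gives −A/(t−a).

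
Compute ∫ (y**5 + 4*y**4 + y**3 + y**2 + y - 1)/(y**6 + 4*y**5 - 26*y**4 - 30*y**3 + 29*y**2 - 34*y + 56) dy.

2131*log(y - 4)/3366 - 7*log(y - 1)/144 + log(y + 2)/18 + 1501*log(y + 7)/4400 + 4*log(y**2 + 1)/425 + 13*atan(y)/850 + C

Factor the denominator: (y - 4)*(y - 1)*(y + 2)*(y + 7)*(y**2 + 1).
Partial-fraction decomposition: (16*y + 13)/(850*(y**2 + 1)) + 1501/(4400*(y + 7)) + 1/(18*(y + 2)) - 7/(144*(y - 1)) + 2131/(3366*(y - 4)).
Integrate each term; A/(y−a) gives A·log|y−a|; the (By+D)/(y²+p²) term gives a log and an atan.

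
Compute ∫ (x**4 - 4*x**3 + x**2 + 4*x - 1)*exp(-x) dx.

(-x**4 - x**2 - 6*x - 5)*exp(-x) + C

Use integration by parts with u = x**4 - 4*x**3 + x**2 + 4*x - 1, dv = exp(-x) dx, so v = -exp(-x).
Apply parts 4 times (tabular method): alternate signs, differentiate u down to 0, integrate dv up.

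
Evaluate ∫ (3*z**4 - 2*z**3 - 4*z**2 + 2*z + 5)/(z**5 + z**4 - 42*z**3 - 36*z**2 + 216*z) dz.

Factor the denominator: z*(z - 6)*(z - 2)*(z + 3)*(z + 6).
Partial-fraction decomposition: 4169/(1728*(z + 6)) - 52/(81*(z + 3)) - 5/(64*(z - 2)) + 3329/(2592*(z - 6)) + 5/(216*z).
Integrate each term: A/(z−a) contributes A·log|z−a|.

5*log(z)/216 + 3329*log(z - 6)/2592 - 5*log(z - 2)/64 - 52*log(z + 3)/81 + 4169*log(z + 6)/1728 + C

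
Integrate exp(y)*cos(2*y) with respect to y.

2*exp(y)*sin(2*y)/5 + exp(y)*cos(2*y)/5 + C

Let I denote the integral. Integrate by parts with u = cos(2*y), dv = exp(y) dy, so v = exp(y): I = exp(y)*cos(2*y) + 2·∫ exp(y)*sin(2*y) dy.
Apply parts again with u = sin(2*y), dv = exp(y) dy: ∫ exp(y)*sin(2*y) dy = exp(y)*sin(2*y) − 2·I. Substituting back brings back I: I = 2*exp(y)*sin(2*y) + exp(y)*cos(2*y) − 4·I.
Solving for I: (1 + 4)·I equals the remaining terms, so I = (1/5)·(2*exp(y)*sin(2*y) + exp(y)*cos(2*y)).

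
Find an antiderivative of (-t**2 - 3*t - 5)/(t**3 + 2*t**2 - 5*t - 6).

-log(t - 2) + log(t + 1)/2 - log(t + 3)/2 + C

Factor the denominator: (t - 2)*(t + 1)*(t + 3).
Partial-fraction decomposition: -1/(2*(t + 3)) + 1/(2*(t + 1)) - 1/(t - 2).
Integrate each term: A/(t−a) contributes A·log|t−a|.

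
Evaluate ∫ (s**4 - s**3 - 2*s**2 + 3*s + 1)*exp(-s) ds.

(-s**4 - 3*s**3 - 7*s**2 - 17*s - 18)*exp(-s) + C

Use integration by parts with u = s**4 - s**3 - 2*s**2 + 3*s + 1, dv = exp(-s) ds, so v = -exp(-s).
Apply parts 4 times (tabular method): alternate signs, differentiate u down to 0, integrate dv up.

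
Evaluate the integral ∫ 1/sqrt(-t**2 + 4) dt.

asin(t/2) + C

Substitute t = 2·sin(θ), so dt = 2·cos(θ) dθ and the radical becomes sqrt(-t**2 + 4) = 2·cos(θ) by the Pythagorean identity.
Integrate the resulting trig expression in θ, then back-substitute θ = asin(t/2), sin(θ) = t/2, cos(θ) = sqrt(-t**2 + 4)/2 (absorbing any constant into C).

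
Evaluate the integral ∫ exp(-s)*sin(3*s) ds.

Let I denote the integral. Integrate by parts with u = sin(3*s), dv = exp(-s) ds, so v = -exp(-s): I = -exp(-s)*sin(3*s) + 3·∫ exp(-s)*cos(3*s) ds.
Apply parts again with u = cos(3*s), dv = exp(-s) ds: ∫ exp(-s)*cos(3*s) ds = -exp(-s)*cos(3*s) − 3·I. Substituting back brings back I: I = -exp(-s)*sin(3*s) - 3*exp(-s)*cos(3*s) − 9·I.
Solving for I: (1 + 9)·I equals the remaining terms, so I = (1/10)·(-exp(-s)*sin(3*s) - 3*exp(-s)*cos(3*s)).

-exp(-s)*sin(3*s)/10 - 3*exp(-s)*cos(3*s)/10 + C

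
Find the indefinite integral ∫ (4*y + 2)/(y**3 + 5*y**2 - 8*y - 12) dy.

Factor the denominator: (y - 2)*(y + 1)*(y + 6).
Partial-fraction decomposition: -11/(20*(y + 6)) + 2/(15*(y + 1)) + 5/(12*(y - 2)).
Integrate each term: A/(y−a) contributes A·log|y−a|.

5*log(y - 2)/12 + 2*log(y + 1)/15 - 11*log(y + 6)/20 + C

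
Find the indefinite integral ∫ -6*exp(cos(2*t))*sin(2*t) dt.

Let u = cos(2*t), so du = (-2*sin(2*t)) dt.
Rewriting, the integral becomes 3·∫ e^u du = 3·e^u.
Substituting back, u = cos(2*t).

3*exp(cos(2*t)) + C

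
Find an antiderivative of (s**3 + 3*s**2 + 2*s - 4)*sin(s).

Use integration by parts with u = s**3 + 3*s**2 + 2*s - 4, dv = sin(s) ds, so v = -cos(s).
Apply parts 3 times (tabular method): alternate signs, differentiate u down to 0, integrate dv up.

-s**3*cos(s) + 3*s**2*sin(s) - 3*s**2*cos(s) + 6*s*sin(s) + 4*s*cos(s) - 4*sin(s) + 10*cos(s) + C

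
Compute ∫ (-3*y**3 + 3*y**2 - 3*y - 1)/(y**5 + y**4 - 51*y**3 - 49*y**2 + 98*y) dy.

-log(y)/98 - 226*log(y - 7)/1323 + log(y - 1)/36 - 41*log(y + 2)/270 + 299*log(y + 7)/980 + C

Factor the denominator: y*(y - 7)*(y - 1)*(y + 2)*(y + 7).
Partial-fraction decomposition: 299/(980*(y + 7)) - 41/(270*(y + 2)) + 1/(36*(y - 1)) - 226/(1323*(y - 7)) - 1/(98*y).
Integrate each term: A/(y−a) contributes A·log|y−a|.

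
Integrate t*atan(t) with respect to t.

t**2*atan(t)/2 - t/2 + atan(t)/2 + C

Use integration by parts with u = arctan(t), dv = t dt.
Then du = 1/(t**2 + 1) dt.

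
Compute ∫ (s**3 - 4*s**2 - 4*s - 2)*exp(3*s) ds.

(9*s**3 - 45*s**2 - 6*s - 16)*exp(3*s)/27 + C

Use integration by parts with u = s**3 - 4*s**2 - 4*s - 2, dv = exp(3*s) ds, so v = exp(3*s)/3.
Apply parts 3 times (tabular method): alternate signs, differentiate u down to 0, integrate dv up.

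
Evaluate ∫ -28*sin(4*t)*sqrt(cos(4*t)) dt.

14*cos(4*t)**(3/2)/3 + C

Let u = cos(4*t), so du = (-4*sin(4*t)) dt.
Rewriting, the integral becomes 7·∫ √u du = 7·(2/3)u^(3/2).
Substituting back, u = cos(4*t).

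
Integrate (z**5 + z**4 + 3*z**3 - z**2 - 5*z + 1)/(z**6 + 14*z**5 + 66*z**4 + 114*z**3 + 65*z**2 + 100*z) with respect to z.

Factor the denominator: z*(z + 4)*(z + 5)**2*(z**2 + 1).
Partial-fraction decomposition: (95*z - 397)/(5746*(z**2 + 1)) - 110447/(8450*(z + 5)) - 1437/(65*(z + 5)**2) + 955/(68*(z + 4)) + 1/(100*z).
Integrate each term; A/(z−a) gives A·log|z−a|; the (Bz+D)/(z²+p²) term gives a log and an atan.

log(z)/100 + 955*log(z + 4)/68 - 110447*log(z + 5)/8450 + 95*log(z**2 + 1)/11492 - 397*atan(z)/5746 + 1437/(65*z + 325) + C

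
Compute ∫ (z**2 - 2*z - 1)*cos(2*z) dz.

Use integration by parts with u = z**2 - 2*z - 1, dv = cos(2*z) dz, so v = sin(2*z)/2.
Apply parts 2 times (tabular method): alternate signs, differentiate u down to 0, integrate dv up.

z**2*sin(2*z)/2 - z*sin(2*z) + z*cos(2*z)/2 - 3*sin(2*z)/4 - cos(2*z)/2 + C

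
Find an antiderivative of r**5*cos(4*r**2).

r**4*sin(4*r**2)/8 + r**2*cos(4*r**2)/16 - sin(4*r**2)/64 + C

Let u = r², du = 2r dr; rewrite as (1/2)∫ u^2·cos(4u) du.
Now integrate by parts 2 times.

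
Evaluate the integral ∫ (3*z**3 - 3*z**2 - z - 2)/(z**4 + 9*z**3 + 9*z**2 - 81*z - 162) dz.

Factor the denominator: (z - 3)*(z + 3)**2*(z + 6).
Partial-fraction decomposition: 752/(81*(z + 6)) - 695/(108*(z + 3)) + 107/(18*(z + 3)**2) + 49/(324*(z - 3)).
Integrate each term; A/(z−a) gives A·log|z−a|; A/(z−a)² gives −A/(z−a).

49*log(z - 3)/324 - 695*log(z + 3)/108 + 752*log(z + 6)/81 - 107/(18*z + 54) + C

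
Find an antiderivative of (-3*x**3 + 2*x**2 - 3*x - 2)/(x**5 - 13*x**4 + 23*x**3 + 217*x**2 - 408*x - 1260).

Factor the denominator: (x - 7)*(x - 6)*(x - 5)*(x + 2)*(x + 3).
Partial-fraction decomposition: 53/(360*(x + 3)) - 1/(14*(x + 2)) - 171/(56*(x - 5)) + 149/(18*(x - 6)) - 53/(10*(x - 7)).
Integrate each term: A/(x−a) contributes A·log|x−a|.

-53*log(x - 7)/10 + 149*log(x - 6)/18 - 171*log(x - 5)/56 - log(x + 2)/14 + 53*log(x + 3)/360 + C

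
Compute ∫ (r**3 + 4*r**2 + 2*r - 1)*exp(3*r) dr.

(r**3 + 3*r**2 - 1)*exp(3*r)/3 + C

Use integration by parts with u = r**3 + 4*r**2 + 2*r - 1, dv = exp(3*r) dr, so v = exp(3*r)/3.
Apply parts 3 times (tabular method): alternate signs, differentiate u down to 0, integrate dv up.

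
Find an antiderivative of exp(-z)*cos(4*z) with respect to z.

4*exp(-z)*sin(4*z)/17 - exp(-z)*cos(4*z)/17 + C

Let I denote the integral. Integrate by parts with u = cos(4*z), dv = exp(-z) dz, so v = -exp(-z): I = -exp(-z)*cos(4*z) − 4·∫ exp(-z)*sin(4*z) dz.
Apply parts again with u = sin(4*z), dv = exp(-z) dz: ∫ exp(-z)*sin(4*z) dz = -exp(-z)*sin(4*z) + 4·I. Substituting back brings back I: I = 4*exp(-z)*sin(4*z) - exp(-z)*cos(4*z) − 16·I.
Solving for I: (1 + 16)·I equals the remaining terms, so I = (1/17)·(4*exp(-z)*sin(4*z) - exp(-z)*cos(4*z)).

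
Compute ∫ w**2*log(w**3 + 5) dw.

Let u = w**3 + 5, so du = (3*w**2) dw.
The integral becomes (1/3)·∫ log(u) du; integrate by parts with u′=log(u), dv′=du.

w**3*log(w**3 + 5)/3 - w**3/3 + 5*log(w**3 + 5)/3 + C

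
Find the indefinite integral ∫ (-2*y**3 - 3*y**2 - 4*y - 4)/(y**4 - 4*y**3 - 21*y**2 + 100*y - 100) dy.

Factor the denominator: (y - 5)*(y - 2)**2*(y + 5).
Partial-fraction decomposition: -191/(490*(y + 5)) + 1000/(441*(y - 2)) + 40/(21*(y - 2)**2) - 349/(90*(y - 5)).
Integrate each term; A/(y−a) gives A·log|y−a|; A/(y−a)² gives −A/(y−a).

-349*log(y - 5)/90 + 1000*log(y - 2)/441 - 191*log(y + 5)/490 - 40/(21*y - 42) + C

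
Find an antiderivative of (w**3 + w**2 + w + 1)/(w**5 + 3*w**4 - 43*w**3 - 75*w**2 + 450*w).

log(w)/450 + 39*log(w - 5)/275 - 5*log(w - 3)/54 + 13*log(w + 5)/50 - 185*log(w + 6)/594 + C

Factor the denominator: w*(w - 5)*(w - 3)*(w + 5)*(w + 6).
Partial-fraction decomposition: -185/(594*(w + 6)) + 13/(50*(w + 5)) - 5/(54*(w - 3)) + 39/(275*(w - 5)) + 1/(450*w).
Integrate each term: A/(w−a) contributes A·log|w−a|.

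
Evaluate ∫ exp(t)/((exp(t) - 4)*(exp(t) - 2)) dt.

Let u = e^t, du = e^t dt.
The integral becomes ∫ du/((u-4)(u-2)); decompose into partial fractions.

log(exp(t) - 4)/2 - log(exp(t) - 2)/2 + C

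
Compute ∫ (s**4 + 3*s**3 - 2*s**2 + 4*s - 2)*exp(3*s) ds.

Use integration by parts with u = s**4 + 3*s**3 - 2*s**2 + 4*s - 2, dv = exp(3*s) ds, so v = exp(3*s)/3.
Apply parts 4 times (tabular method): alternate signs, differentiate u down to 0, integrate dv up.

(27*s**4 + 45*s**3 - 99*s**2 + 174*s - 112)*exp(3*s)/81 + C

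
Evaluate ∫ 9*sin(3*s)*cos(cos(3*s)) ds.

Let u = cos(3*s), so du = (-3*sin(3*s)) ds.
Rewriting, the integral becomes -3·∫ cos(u) du = -3·sin(u).
Substituting back, u = cos(3*s).

-3*sin(cos(3*s)) + C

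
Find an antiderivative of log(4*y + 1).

Use integration by parts with u = log(4*y + 1), dv = dy.
Then du = 4/(4*y + 1) dy and v = y.

y*log(4*y + 1) - y + log(4*y + 1)/4 + C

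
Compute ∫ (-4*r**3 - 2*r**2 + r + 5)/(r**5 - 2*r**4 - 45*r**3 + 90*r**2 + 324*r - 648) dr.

Factor the denominator: (r - 6)*(r - 3)*(r - 2)*(r + 3)*(r + 6).
Partial-fraction decomposition: 791/(2592*(r + 6)) - 46/(405*(r + 3)) - 33/(160*(r - 2)) + 59/(81*(r - 3)) - 925/(1296*(r - 6)).
Integrate each term: A/(r−a) contributes A·log|r−a|.

-925*log(r - 6)/1296 + 59*log(r - 3)/81 - 33*log(r - 2)/160 - 46*log(r + 3)/405 + 791*log(r + 6)/2592 + C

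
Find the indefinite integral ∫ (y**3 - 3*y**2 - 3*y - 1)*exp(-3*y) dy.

(-9*y**3 + 18*y**2 + 39*y + 22)*exp(-3*y)/27 + C

Use integration by parts with u = y**3 - 3*y**2 - 3*y - 1, dv = exp(-3*y) dy, so v = -exp(-3*y)/3.
Apply parts 3 times (tabular method): alternate signs, differentiate u down to 0, integrate dv up.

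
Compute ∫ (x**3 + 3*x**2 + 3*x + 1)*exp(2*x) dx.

Use integration by parts with u = x**3 + 3*x**2 + 3*x + 1, dv = exp(2*x) dx, so v = exp(2*x)/2.
Apply parts 3 times (tabular method): alternate signs, differentiate u down to 0, integrate dv up.

(4*x**3 + 6*x**2 + 6*x + 1)*exp(2*x)/8 + C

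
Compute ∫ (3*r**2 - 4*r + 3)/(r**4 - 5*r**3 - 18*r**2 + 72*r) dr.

log(r)/24 + 29*log(r - 6)/60 - 2*log(r - 3)/7 - 67*log(r + 4)/280 + C

Factor the denominator: r*(r - 6)*(r - 3)*(r + 4).
Partial-fraction decomposition: -67/(280*(r + 4)) - 2/(7*(r - 3)) + 29/(60*(r - 6)) + 1/(24*r).
Integrate each term: A/(r−a) contributes A·log|r−a|.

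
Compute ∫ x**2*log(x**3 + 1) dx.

Let u = x**3 + 1, so du = (3*x**2) dx.
The integral becomes (1/3)·∫ log(u) du; integrate by parts with u′=log(u), dv′=du.

x**3*log(x**3 + 1)/3 - x**3/3 + log(x**3 + 1)/3 + C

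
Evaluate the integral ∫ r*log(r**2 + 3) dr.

r**2*log(r**2 + 3)/2 - r**2/2 + 3*log(r**2 + 3)/2 + C

Let u = r**2 + 3, so du = (2*r) dr.
The integral becomes (1/2)·∫ log(u) du; integrate by parts with u′=log(u), dv′=du.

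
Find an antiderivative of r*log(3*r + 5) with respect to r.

r**2*log(3*r + 5)/2 - r**2/4 + 5*r/6 - 25*log(3*r + 5)/18 + C

Use integration by parts with u = log(3*r + 5), dv = r dr.
Then du = 3/(3*r + 5) dr and v = r**2/2.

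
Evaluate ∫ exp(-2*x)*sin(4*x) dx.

Let I denote the integral. Integrate by parts with u = sin(4*x), dv = exp(-2*x) dx, so v = -exp(-2*x)/2: I = -exp(-2*x)*sin(4*x)/2 + 2·∫ exp(-2*x)*cos(4*x) dx.
Apply parts again with u = cos(4*x), dv = exp(-2*x) dx: ∫ exp(-2*x)*cos(4*x) dx = -exp(-2*x)*cos(4*x)/2 − 2·I. Substituting back brings back I: I = -exp(-2*x)*sin(4*x)/2 - exp(-2*x)*cos(4*x) − 4·I.
Solving for I: (1 + 4)·I equals the remaining terms, so I = (1/5)·(-exp(-2*x)*sin(4*x)/2 - exp(-2*x)*cos(4*x)).

-exp(-2*x)*sin(4*x)/10 - exp(-2*x)*cos(4*x)/5 + C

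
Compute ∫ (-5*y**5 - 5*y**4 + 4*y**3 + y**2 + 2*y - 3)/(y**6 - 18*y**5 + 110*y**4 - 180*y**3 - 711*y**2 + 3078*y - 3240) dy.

-4939*log(y - 6)/18 + 9109*log(y - 5)/16 - 6123*log(y - 4)/14 + 4949*log(y - 3)/36 - 13*log(y + 3)/336 - 125/(3*y - 9) + C

Factor the denominator: (y - 6)*(y - 5)*(y - 4)*(y - 3)**2*(y + 3).
Partial-fraction decomposition: -13/(336*(y + 3)) + 4949/(36*(y - 3)) + 125/(3*(y - 3)**2) - 6123/(14*(y - 4)) + 9109/(16*(y - 5)) - 4939/(18*(y - 6)).
Integrate each term; A/(y−a) gives A·log|y−a|; A/(y−a)² gives −A/(y−a).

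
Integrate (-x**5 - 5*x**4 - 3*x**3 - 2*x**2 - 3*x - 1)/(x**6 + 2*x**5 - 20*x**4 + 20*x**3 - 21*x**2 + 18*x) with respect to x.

Factor the denominator: x*(x - 3)*(x - 1)*(x + 6)*(x**2 + 1).
Partial-fraction decomposition: (21*x - 52)/(370*(x**2 + 1)) - 1889/(13986*(x + 6)) + 15/(28*(x - 1)) - 757/(540*(x - 3)) - 1/(18*x).
Integrate each term; A/(x−a) gives A·log|x−a|; the (Bx+D)/(x²+p²) term gives a log and an atan.

-log(x)/18 - 757*log(x - 3)/540 + 15*log(x - 1)/28 - 1889*log(x + 6)/13986 + 21*log(x**2 + 1)/740 - 26*atan(x)/185 + C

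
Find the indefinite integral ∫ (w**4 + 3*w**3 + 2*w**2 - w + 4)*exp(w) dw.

Use integration by parts with u = w**4 + 3*w**3 + 2*w**2 - w + 4, dv = exp(w) dw, so v = exp(w).
Apply parts 4 times (tabular method): alternate signs, differentiate u down to 0, integrate dv up.

(w**4 - w**3 + 5*w**2 - 11*w + 15)*exp(w) + C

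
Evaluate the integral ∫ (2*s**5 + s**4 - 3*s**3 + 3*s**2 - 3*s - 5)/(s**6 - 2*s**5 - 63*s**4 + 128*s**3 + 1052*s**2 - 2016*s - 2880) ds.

Factor the denominator: (s - 6)*(s - 4)**2*(s + 1)*(s + 5)*(s + 6).
Partial-fraction decomposition: 13487/(6000*(s + 6)) - 5165/(3564*(s + 5)) - 3/(3500*(s + 1)) - 129757/(40500*(s - 4)) - 2143/(900*(s - 4)**2) + 16285/(3696*(s - 6)).
Integrate each term; A/(s−a) gives A·log|s−a|; A/(s−a)² gives −A/(s−a).

16285*log(s - 6)/3696 - 129757*log(s - 4)/40500 - 3*log(s + 1)/3500 - 5165*log(s + 5)/3564 + 13487*log(s + 6)/6000 + 2143/(900*s - 3600) + C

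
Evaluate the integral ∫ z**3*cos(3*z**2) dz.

Let u = z², du = 2z dz; rewrite as (1/2)∫ u^1·cos(3u) du.
Now integrate by parts 1 time.

z**2*sin(3*z**2)/6 + cos(3*z**2)/18 + C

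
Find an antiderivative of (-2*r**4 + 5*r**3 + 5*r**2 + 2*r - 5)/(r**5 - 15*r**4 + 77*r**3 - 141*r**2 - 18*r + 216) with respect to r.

Factor the denominator: (r - 6)*(r - 4)*(r - 3)**2*(r + 1).
Partial-fraction decomposition: -9/(560*(r + 1)) - 341/(144*(r - 3)) + 19/(12*(r - 3)**2) + 109/(10*(r - 4)) - 1325/(126*(r - 6)).
Integrate each term; A/(r−a) gives A·log|r−a|; A/(r−a)² gives −A/(r−a).

-1325*log(r - 6)/126 + 109*log(r - 4)/10 - 341*log(r - 3)/144 - 9*log(r + 1)/560 - 19/(12*r - 36) + C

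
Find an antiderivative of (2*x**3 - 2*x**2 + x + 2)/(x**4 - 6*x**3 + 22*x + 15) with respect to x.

Factor the denominator: (x - 5)*(x - 3)*(x + 1)**2.
Partial-fraction decomposition: 13/(32*(x + 1)) - 1/(8*(x + 1)**2) - 41/(32*(x - 3)) + 23/(8*(x - 5)).
Integrate each term; A/(x−a) gives A·log|x−a|; A/(x−a)² gives −A/(x−a).

23*log(x - 5)/8 - 41*log(x - 3)/32 + 13*log(x + 1)/32 + 1/(8*x + 8) + C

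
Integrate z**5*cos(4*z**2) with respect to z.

Let u = z², du = 2z dz; rewrite as (1/2)∫ u^2·cos(4u) du.
Now integrate by parts 2 times.

z**4*sin(4*z**2)/8 + z**2*cos(4*z**2)/16 - sin(4*z**2)/64 + C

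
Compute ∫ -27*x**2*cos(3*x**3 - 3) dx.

Let u = 3*x**3 - 3, so du = (9*x**2) dx.
Rewriting, the integral becomes -3·∫ cos(u) du = -3·sin(u).
Substituting back, u = 3*x**3 - 3.

-3*sin(3*x**3 - 3) + C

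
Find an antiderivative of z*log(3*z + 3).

Use integration by parts with u = log(3*z + 3), dv = z dz.
Then du = 3/(3*z + 3) dz and v = z**2/2.

z**2*log(3*z + 3)/2 - z**2/4 + z/2 - log(z + 1)/2 + C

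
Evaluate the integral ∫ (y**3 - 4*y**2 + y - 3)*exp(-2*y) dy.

(-4*y**3 + 10*y**2 + 6*y + 15)*exp(-2*y)/8 + C

Use integration by parts with u = y**3 - 4*y**2 + y - 3, dv = exp(-2*y) dy, so v = -exp(-2*y)/2.
Apply parts 3 times (tabular method): alternate signs, differentiate u down to 0, integrate dv up.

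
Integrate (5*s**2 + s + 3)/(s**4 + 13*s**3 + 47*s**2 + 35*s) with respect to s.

Factor the denominator: s*(s + 1)*(s + 5)*(s + 7).
Partial-fraction decomposition: -241/(84*(s + 7)) + 123/(40*(s + 5)) - 7/(24*(s + 1)) + 3/(35*s).
Integrate each term: A/(s−a) contributes A·log|s−a|.

3*log(s)/35 - 7*log(s + 1)/24 + 123*log(s + 5)/40 - 241*log(s + 7)/84 + C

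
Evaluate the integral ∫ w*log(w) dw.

w**2*log(w)/2 - w**2/4 + C

Use integration by parts with u = log(w), dv = w dw.
Then du = 1/w dw and v = w**2/2.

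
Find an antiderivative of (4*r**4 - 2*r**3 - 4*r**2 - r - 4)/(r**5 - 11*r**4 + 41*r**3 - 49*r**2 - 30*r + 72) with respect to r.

Factor the denominator: (r - 4)*(r - 3)**2*(r - 2)*(r + 1).
Partial-fraction decomposition: -1/(240*(r + 1)) - 13/(3*(r - 2)) - 1185/(16*(r - 3)) - 227/(4*(r - 3)**2) + 412/(5*(r - 4)).
Integrate each term; A/(r−a) gives A·log|r−a|; A/(r−a)² gives −A/(r−a).

412*log(r - 4)/5 - 1185*log(r - 3)/16 - 13*log(r - 2)/3 - log(r + 1)/240 + 227/(4*r - 12) + C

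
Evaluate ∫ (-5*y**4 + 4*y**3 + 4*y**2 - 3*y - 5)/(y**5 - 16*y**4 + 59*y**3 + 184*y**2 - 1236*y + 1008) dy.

Factor the denominator: (y - 7)*(y - 6)**2*(y - 1)*(y + 4).
Partial-fraction decomposition: -293/(1100*(y + 4)) + 1/(150*(y - 1)) + 15379/(100*(y - 6)) + 1099/(10*(y - 6)**2) - 10463/(66*(y - 7)).
Integrate each term; A/(y−a) gives A·log|y−a|; A/(y−a)² gives −A/(y−a).

-10463*log(y - 7)/66 + 15379*log(y - 6)/100 + log(y - 1)/150 - 293*log(y + 4)/1100 - 1099/(10*y - 60) + C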